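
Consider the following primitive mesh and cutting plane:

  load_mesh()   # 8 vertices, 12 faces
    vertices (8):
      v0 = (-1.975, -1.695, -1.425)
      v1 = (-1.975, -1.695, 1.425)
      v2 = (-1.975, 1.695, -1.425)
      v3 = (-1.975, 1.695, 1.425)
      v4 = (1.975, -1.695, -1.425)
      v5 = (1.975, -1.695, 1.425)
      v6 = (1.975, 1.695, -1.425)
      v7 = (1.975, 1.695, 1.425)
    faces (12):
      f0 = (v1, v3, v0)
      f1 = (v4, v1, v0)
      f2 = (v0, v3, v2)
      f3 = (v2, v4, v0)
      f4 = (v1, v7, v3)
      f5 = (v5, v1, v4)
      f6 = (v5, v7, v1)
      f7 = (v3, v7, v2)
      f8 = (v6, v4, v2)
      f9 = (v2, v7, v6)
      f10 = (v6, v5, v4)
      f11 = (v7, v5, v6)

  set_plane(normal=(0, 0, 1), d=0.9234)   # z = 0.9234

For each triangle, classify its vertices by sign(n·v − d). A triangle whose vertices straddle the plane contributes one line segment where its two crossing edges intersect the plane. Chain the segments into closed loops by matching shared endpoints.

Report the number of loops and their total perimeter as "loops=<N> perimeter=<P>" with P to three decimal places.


Straddling triangles (8 of 12):
  (v1,v3,v0) [++-] → (-1.975, 1.09836, 0.9234)–(-1.975, -1.695, 0.9234)  len=2.7934
  (v4,v1,v0) [-+-] → (-1.2798, -1.695, 0.9234)–(-1.975, -1.695, 0.9234)  len=0.6952
  (v0,v3,v2) [-+-] → (-1.975, 1.09836, 0.9234)–(-1.975, 1.695, 0.9234)  len=0.5966
  (v5,v1,v4) [++-] → (-1.2798, -1.695, 0.9234)–(1.975, -1.695, 0.9234)  len=3.2548
  (v3,v7,v2) [++-] → (1.2798, 1.695, 0.9234)–(-1.975, 1.695, 0.9234)  len=3.2548
  (v2,v7,v6) [-+-] → (1.2798, 1.695, 0.9234)–(1.975, 1.695, 0.9234)  len=0.6952
  (v6,v5,v4) [-+-] → (1.975, -1.09836, 0.9234)–(1.975, -1.695, 0.9234)  len=0.5966
  (v7,v5,v6) [++-] → (1.975, -1.09836, 0.9234)–(1.975, 1.695, 0.9234)  len=2.7934

Chained into 1 loop(s):
  loop 1: 8 segments, perimeter = 14.6800
Total perimeter = 14.680

loops=1 perimeter=14.680


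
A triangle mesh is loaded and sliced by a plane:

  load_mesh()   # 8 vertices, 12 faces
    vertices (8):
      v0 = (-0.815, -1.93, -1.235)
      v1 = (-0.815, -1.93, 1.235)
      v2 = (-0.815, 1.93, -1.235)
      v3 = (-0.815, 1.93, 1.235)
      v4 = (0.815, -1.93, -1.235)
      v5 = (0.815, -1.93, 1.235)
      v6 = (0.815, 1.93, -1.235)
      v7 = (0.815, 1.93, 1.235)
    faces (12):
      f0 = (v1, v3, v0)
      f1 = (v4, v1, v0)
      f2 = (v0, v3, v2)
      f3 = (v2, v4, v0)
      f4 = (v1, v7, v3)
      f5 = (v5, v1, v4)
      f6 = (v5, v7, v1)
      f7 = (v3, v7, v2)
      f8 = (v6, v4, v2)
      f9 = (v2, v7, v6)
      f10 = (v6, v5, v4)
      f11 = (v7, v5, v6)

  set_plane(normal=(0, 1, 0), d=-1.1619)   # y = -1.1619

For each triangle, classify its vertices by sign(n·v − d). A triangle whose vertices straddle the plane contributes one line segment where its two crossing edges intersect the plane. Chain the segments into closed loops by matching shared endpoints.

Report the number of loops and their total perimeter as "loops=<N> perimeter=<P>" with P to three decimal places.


loops=1 perimeter=8.200

Straddling triangles (8 of 12):
  (v1,v3,v0) [-+-] → (-0.815, -1.1619, 1.235)–(-0.815, -1.1619, -0.743496)  len=1.9785
  (v0,v3,v2) [-++] → (-0.815, -1.1619, -0.743496)–(-0.815, -1.1619, -1.235)  len=0.4915
  (v2,v4,v0) [+--] → (0.490647, -1.1619, -1.235)–(-0.815, -1.1619, -1.235)  len=1.3056
  (v1,v7,v3) [-++] → (-0.490647, -1.1619, 1.235)–(-0.815, -1.1619, 1.235)  len=0.3244
  (v5,v7,v1) [-+-] → (0.815, -1.1619, 1.235)–(-0.490647, -1.1619, 1.235)  len=1.3056
  (v6,v4,v2) [+-+] → (0.815, -1.1619, -1.235)–(0.490647, -1.1619, -1.235)  len=0.3244
  (v6,v5,v4) [+--] → (0.815, -1.1619, 0.743496)–(0.815, -1.1619, -1.235)  len=1.9785
  (v7,v5,v6) [+-+] → (0.815, -1.1619, 1.235)–(0.815, -1.1619, 0.743496)  len=0.4915

Chained into 1 loop(s):
  loop 1: 8 segments, perimeter = 8.2000
Total perimeter = 8.200


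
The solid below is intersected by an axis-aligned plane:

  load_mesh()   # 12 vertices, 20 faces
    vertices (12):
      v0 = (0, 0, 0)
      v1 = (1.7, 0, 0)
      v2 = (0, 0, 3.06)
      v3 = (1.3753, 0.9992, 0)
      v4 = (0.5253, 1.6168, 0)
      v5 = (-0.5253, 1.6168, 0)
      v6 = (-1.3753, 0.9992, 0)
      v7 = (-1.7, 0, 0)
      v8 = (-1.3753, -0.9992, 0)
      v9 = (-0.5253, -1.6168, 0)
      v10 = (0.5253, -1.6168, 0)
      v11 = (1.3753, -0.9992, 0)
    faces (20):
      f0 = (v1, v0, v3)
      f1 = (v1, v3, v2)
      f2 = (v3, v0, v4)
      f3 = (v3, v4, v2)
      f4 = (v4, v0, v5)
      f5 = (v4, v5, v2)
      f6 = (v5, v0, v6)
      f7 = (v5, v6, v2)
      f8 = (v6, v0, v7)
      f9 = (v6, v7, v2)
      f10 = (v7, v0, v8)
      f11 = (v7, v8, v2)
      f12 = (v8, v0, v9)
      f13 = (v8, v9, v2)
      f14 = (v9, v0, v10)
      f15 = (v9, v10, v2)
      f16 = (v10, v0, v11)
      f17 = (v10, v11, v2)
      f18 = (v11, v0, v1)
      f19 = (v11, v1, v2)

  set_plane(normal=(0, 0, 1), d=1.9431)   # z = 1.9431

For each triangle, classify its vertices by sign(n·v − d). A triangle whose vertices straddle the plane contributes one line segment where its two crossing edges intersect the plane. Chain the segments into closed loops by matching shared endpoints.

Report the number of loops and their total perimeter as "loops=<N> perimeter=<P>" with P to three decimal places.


Straddling triangles (10 of 20):
  (v1,v3,v2) [--+] → (0.501984, 0.364708, 1.9431)–(0.6205, 0, 1.9431)  len=0.3835
  (v3,v4,v2) [--+] → (0.191734, 0.590132, 1.9431)–(0.501984, 0.364708, 1.9431)  len=0.3835
  (v4,v5,v2) [--+] → (-0.191734, 0.590132, 1.9431)–(0.191735, 0.590132, 1.9431)  len=0.3835
  (v5,v6,v2) [--+] → (-0.501984, 0.364708, 1.9431)–(-0.191735, 0.590132, 1.9431)  len=0.3835
  (v6,v7,v2) [--+] → (-0.6205, 0, 1.9431)–(-0.501984, 0.364708, 1.9431)  len=0.3835
  (v7,v8,v2) [--+] → (-0.501984, -0.364708, 1.9431)–(-0.6205, 0, 1.9431)  len=0.3835
  (v8,v9,v2) [--+] → (-0.191734, -0.590132, 1.9431)–(-0.501984, -0.364708, 1.9431)  len=0.3835
  (v9,v10,v2) [--+] → (0.191734, -0.590132, 1.9431)–(-0.191735, -0.590132, 1.9431)  len=0.3835
  (v10,v11,v2) [--+] → (0.501984, -0.364708, 1.9431)–(0.191735, -0.590132, 1.9431)  len=0.3835
  (v11,v1,v2) [--+] → (0.6205, 0, 1.9431)–(0.501984, -0.364708, 1.9431)  len=0.3835

Chained into 1 loop(s):
  loop 1: 10 segments, perimeter = 3.8349
Total perimeter = 3.835

loops=1 perimeter=3.835


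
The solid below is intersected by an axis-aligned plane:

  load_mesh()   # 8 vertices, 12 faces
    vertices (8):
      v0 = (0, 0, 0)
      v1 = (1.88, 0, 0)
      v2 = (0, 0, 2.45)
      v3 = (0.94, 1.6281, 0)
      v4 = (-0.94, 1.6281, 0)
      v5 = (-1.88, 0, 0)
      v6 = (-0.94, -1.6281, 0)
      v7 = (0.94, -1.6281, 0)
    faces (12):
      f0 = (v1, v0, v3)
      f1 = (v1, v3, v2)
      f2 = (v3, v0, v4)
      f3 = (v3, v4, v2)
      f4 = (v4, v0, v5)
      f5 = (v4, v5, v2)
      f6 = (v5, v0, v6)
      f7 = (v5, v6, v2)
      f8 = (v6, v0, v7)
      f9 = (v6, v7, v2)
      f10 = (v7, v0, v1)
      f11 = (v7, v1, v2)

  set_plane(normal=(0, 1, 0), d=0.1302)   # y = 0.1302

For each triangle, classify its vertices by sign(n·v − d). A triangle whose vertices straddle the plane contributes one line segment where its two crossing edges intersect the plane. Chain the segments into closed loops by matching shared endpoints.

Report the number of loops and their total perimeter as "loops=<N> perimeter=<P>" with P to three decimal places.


Straddling triangles (6 of 12):
  (v1,v0,v3) [--+] → (0.0751723, 0.1302, 0)–(1.80483, 0.1302, 0)  len=1.7297
  (v1,v3,v2) [-+-] → (1.80483, 0.1302, 0)–(0.0751723, 0.1302, 2.25407)  len=2.8412
  (v3,v0,v4) [+-+] → (0.0751723, 0.1302, 0)–(-0.0751723, 0.1302, 0)  len=0.1503
  (v3,v4,v2) [++-] → (-0.0751723, 0.1302, 2.25407)–(0.0751723, 0.1302, 2.25407)  len=0.1503
  (v4,v0,v5) [+--] → (-0.0751723, 0.1302, 0)–(-1.80483, 0.1302, 0)  len=1.7297
  (v4,v5,v2) [+--] → (-1.80483, 0.1302, 0)–(-0.0751723, 0.1302, 2.25407)  len=2.8412

Chained into 1 loop(s):
  loop 1: 6 segments, perimeter = 9.4424
Total perimeter = 9.442

loops=1 perimeter=9.442


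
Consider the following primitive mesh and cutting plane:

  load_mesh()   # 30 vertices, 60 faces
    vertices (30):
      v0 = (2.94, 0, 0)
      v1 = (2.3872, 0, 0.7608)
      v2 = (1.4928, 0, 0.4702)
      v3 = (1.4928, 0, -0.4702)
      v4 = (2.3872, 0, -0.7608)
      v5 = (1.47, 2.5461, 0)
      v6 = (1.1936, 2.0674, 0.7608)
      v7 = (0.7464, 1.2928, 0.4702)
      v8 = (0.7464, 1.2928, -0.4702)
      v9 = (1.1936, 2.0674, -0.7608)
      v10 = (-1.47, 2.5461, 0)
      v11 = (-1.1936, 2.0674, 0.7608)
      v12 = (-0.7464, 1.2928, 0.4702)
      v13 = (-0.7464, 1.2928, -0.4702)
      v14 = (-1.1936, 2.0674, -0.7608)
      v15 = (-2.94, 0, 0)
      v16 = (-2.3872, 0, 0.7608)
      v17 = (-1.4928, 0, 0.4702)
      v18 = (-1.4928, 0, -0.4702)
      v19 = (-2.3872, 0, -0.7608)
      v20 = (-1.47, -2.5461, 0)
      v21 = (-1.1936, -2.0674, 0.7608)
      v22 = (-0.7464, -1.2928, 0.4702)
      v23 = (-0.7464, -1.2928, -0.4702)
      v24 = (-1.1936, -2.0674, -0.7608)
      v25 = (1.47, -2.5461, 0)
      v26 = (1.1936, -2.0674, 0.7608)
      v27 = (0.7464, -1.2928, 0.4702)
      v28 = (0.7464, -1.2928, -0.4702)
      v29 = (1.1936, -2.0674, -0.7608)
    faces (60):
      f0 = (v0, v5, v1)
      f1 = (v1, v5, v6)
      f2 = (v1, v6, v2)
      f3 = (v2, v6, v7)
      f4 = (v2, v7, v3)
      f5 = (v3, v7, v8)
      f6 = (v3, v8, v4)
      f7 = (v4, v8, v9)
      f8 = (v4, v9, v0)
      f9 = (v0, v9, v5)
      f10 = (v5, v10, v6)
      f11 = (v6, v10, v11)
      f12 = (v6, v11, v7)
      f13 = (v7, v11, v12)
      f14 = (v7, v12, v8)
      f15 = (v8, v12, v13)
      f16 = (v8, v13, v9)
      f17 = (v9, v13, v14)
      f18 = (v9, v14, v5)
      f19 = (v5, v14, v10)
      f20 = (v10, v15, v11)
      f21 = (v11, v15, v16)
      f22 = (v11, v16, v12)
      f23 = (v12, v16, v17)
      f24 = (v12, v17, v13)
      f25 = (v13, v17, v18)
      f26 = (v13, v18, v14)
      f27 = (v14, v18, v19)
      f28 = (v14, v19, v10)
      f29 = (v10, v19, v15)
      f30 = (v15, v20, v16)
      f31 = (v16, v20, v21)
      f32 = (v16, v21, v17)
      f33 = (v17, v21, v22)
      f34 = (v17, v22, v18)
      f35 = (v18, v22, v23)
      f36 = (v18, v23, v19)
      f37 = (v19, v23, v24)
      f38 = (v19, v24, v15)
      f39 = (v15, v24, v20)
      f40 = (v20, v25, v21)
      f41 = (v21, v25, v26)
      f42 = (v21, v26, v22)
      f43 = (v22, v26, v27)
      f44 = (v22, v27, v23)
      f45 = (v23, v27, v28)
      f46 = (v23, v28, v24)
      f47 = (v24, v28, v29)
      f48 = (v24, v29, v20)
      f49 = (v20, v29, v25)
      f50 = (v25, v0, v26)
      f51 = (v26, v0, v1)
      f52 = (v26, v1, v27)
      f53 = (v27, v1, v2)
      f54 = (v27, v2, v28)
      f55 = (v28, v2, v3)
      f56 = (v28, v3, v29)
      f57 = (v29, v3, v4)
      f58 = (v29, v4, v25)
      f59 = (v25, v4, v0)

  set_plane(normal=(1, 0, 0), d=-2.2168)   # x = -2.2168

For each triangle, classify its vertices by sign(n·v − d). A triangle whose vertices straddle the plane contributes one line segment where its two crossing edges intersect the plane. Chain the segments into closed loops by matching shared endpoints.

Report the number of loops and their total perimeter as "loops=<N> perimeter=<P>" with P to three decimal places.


Straddling triangles (14 of 60):
  (v10,v15,v11) [+-+] → (-2.2168, 1.25261, 0)–(-2.2168, 0.856129, 0.315054)  len=0.5064
  (v11,v15,v16) [+--] → (-2.2168, 0.856129, 0.315054)–(-2.2168, 0.295145, 0.7608)  len=0.7165
  (v11,v16,v12) [+-+] → (-2.2168, 0.295145, 0.7608)–(-2.2168, 0.13426, 0.730621)  len=0.1637
  (v12,v16,v17) [+-+] → (-2.2168, 0.13426, 0.730621)–(-2.2168, 0, 0.705435)  len=0.1366
  (v14,v18,v19) [++-] → (-2.2168, 0, -0.705435)–(-2.2168, 0.295145, -0.7608)  len=0.3003
  (v14,v19,v10) [+-+] → (-2.2168, 0.295145, -0.7608)–(-2.2168, 0.473022, -0.619456)  len=0.2272
  (v10,v19,v15) [+--] → (-2.2168, 0.473022, -0.619456)–(-2.2168, 1.25261, 0)  len=0.9957
  (v15,v20,v16) [-+-] → (-2.2168, -1.25261, 0)–(-2.2168, -0.473022, 0.619456)  len=0.9957
  (v16,v20,v21) [-++] → (-2.2168, -0.473022, 0.619456)–(-2.2168, -0.295145, 0.7608)  len=0.2272
  (v16,v21,v17) [-++] → (-2.2168, -0.295145, 0.7608)–(-2.2168, 0, 0.705435)  len=0.3003
  (v18,v23,v19) [++-] → (-2.2168, -0.13426, -0.730621)–(-2.2168, 0, -0.705435)  len=0.1366
  (v19,v23,v24) [-++] → (-2.2168, -0.13426, -0.730621)–(-2.2168, -0.295145, -0.7608)  len=0.1637
  (v19,v24,v15) [-+-] → (-2.2168, -0.295145, -0.7608)–(-2.2168, -0.856129, -0.315054)  len=0.7165
  (v15,v24,v20) [-++] → (-2.2168, -0.856129, -0.315054)–(-2.2168, -1.25261, 0)  len=0.5064

Chained into 1 loop(s):
  loop 1: 14 segments, perimeter = 6.0929
Total perimeter = 6.093

loops=1 perimeter=6.093


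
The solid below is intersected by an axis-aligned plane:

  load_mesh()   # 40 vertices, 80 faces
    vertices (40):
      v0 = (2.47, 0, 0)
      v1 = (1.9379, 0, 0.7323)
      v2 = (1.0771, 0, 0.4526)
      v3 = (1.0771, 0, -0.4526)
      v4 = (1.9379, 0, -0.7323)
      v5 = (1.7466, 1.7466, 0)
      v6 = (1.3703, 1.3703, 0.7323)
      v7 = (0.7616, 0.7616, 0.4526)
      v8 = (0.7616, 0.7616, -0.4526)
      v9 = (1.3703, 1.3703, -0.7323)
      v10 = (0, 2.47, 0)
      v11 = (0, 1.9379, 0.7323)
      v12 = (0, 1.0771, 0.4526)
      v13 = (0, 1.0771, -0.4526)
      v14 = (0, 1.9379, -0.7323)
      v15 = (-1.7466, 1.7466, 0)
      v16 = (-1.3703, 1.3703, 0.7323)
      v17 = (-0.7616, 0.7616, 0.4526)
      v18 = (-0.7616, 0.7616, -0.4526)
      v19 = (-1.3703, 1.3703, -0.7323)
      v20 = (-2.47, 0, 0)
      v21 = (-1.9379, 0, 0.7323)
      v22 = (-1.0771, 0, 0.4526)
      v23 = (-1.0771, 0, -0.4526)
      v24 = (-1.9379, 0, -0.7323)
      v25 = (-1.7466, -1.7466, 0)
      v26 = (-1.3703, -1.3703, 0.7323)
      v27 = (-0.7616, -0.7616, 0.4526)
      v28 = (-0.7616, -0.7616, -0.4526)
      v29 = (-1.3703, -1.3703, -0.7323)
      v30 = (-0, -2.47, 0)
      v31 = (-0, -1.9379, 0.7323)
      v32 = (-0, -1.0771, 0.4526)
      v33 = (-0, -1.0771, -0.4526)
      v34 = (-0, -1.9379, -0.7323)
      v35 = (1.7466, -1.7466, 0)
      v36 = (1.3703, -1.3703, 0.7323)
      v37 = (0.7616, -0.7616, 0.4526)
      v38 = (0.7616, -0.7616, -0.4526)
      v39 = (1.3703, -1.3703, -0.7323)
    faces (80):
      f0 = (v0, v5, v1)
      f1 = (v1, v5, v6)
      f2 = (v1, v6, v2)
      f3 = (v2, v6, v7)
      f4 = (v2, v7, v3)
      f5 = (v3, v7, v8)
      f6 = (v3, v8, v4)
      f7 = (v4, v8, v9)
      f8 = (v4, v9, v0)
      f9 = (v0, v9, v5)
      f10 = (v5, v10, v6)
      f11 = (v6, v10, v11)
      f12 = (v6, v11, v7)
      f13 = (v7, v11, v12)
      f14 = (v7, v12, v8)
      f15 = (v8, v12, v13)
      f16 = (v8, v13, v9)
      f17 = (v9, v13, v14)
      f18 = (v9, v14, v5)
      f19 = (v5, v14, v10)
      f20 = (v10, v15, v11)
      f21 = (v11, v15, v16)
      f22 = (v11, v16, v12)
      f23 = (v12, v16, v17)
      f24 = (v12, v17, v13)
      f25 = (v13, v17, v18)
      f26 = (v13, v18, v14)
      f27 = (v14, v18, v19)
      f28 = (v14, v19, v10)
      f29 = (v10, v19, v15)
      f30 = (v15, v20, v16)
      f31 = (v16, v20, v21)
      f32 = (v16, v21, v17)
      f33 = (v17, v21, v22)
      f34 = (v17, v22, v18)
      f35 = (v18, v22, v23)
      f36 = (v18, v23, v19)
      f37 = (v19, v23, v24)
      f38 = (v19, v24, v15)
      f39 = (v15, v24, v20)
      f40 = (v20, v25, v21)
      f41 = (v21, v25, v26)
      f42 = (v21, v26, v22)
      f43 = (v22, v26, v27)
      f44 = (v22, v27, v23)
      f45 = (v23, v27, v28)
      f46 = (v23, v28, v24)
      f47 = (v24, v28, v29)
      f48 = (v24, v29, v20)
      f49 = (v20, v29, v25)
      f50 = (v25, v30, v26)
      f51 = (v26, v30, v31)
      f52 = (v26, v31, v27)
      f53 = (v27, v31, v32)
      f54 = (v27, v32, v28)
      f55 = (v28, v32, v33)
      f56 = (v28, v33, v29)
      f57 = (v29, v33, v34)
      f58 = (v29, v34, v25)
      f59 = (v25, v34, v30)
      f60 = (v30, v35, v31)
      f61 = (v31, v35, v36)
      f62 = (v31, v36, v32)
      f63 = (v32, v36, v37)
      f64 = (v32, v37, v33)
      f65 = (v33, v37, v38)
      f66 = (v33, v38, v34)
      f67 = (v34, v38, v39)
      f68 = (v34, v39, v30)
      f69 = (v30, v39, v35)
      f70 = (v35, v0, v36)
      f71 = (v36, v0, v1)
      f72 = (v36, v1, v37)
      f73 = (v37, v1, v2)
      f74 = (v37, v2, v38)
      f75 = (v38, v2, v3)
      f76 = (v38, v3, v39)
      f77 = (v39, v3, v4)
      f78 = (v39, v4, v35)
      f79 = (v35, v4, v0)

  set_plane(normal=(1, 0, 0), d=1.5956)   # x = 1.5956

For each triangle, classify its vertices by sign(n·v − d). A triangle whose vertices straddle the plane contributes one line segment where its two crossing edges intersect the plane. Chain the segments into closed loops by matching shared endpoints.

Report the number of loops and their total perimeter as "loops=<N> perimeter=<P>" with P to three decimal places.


Straddling triangles (18 of 80):
  (v1,v5,v6) [++-] → (1.5956, 1.5956, 0.293854)–(1.5956, 0.826381, 0.7323)  len=0.8854
  (v1,v6,v2) [+--] → (1.5956, 0.826381, 0.7323)–(1.5956, 0, 0.621076)  len=0.8338
  (v3,v8,v4) [--+] → (1.5956, 0.221623, -0.650908)–(1.5956, 0, -0.621076)  len=0.2236
  (v4,v8,v9) [+--] → (1.5956, 0.221623, -0.650908)–(1.5956, 0.826381, -0.7323)  len=0.6102
  (v4,v9,v0) [+-+] → (1.5956, 0.826381, -0.7323)–(1.5956, 1.08956, -0.582271)  len=0.3029
  (v0,v9,v5) [+-+] → (1.5956, 1.08956, -0.582271)–(1.5956, 1.5956, -0.293854)  len=0.5825
  (v5,v10,v6) [+--] → (1.5956, 1.80914, 0)–(1.5956, 1.5956, 0.293854)  len=0.3632
  (v9,v14,v5) [--+] → (1.5956, 1.76314, -0.06331)–(1.5956, 1.5956, -0.293854)  len=0.2850
  (v5,v14,v10) [+--] → (1.5956, 1.76314, -0.06331)–(1.5956, 1.80914, 0)  len=0.0783
  (v30,v35,v31) [-+-] → (1.5956, -1.80914, 0)–(1.5956, -1.76314, 0.06331)  len=0.0783
  (v31,v35,v36) [-+-] → (1.5956, -1.76314, 0.06331)–(1.5956, -1.5956, 0.293854)  len=0.2850
  (v30,v39,v35) [--+] → (1.5956, -1.5956, -0.293854)–(1.5956, -1.80914, 0)  len=0.3632
  (v35,v0,v36) [++-] → (1.5956, -1.08956, 0.582271)–(1.5956, -1.5956, 0.293854)  len=0.5825
  (v36,v0,v1) [-++] → (1.5956, -1.08956, 0.582271)–(1.5956, -0.826381, 0.7323)  len=0.3029
  (v36,v1,v37) [-+-] → (1.5956, -0.826381, 0.7323)–(1.5956, -0.221623, 0.650908)  len=0.6102
  (v37,v1,v2) [-+-] → (1.5956, -0.221623, 0.650908)–(1.5956, 0, 0.621076)  len=0.2236
  (v39,v3,v4) [--+] → (1.5956, 0, -0.621076)–(1.5956, -0.826381, -0.7323)  len=0.8338
  (v39,v4,v35) [-++] → (1.5956, -0.826381, -0.7323)–(1.5956, -1.5956, -0.293854)  len=0.8854

Chained into 1 loop(s):
  loop 1: 18 segments, perimeter = 8.3299
Total perimeter = 8.330

loops=1 perimeter=8.330


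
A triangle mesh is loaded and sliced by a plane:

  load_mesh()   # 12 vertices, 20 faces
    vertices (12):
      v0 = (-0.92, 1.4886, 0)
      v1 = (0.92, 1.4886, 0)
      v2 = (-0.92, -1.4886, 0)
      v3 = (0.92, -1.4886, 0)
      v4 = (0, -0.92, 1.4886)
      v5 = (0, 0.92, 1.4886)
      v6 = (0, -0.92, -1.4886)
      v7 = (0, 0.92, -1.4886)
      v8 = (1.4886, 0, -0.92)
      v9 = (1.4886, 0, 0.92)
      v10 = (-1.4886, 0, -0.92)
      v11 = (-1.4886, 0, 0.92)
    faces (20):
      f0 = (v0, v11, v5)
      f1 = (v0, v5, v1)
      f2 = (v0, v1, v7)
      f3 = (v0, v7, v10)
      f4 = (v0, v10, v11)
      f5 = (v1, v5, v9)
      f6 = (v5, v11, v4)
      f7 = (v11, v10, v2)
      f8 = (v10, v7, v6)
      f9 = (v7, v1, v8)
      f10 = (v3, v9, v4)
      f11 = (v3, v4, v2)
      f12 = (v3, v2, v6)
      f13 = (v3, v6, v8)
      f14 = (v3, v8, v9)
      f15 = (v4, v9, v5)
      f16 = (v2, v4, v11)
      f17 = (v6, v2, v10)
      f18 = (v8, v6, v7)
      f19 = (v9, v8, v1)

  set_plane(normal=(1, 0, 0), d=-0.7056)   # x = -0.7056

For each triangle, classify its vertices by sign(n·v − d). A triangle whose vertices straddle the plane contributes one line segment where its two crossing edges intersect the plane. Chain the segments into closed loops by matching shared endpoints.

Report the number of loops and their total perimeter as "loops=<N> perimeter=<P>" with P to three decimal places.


Straddling triangles (10 of 20):
  (v0,v11,v5) [--+] → (-0.7056, 0.483918, 1.21908)–(-0.7056, 1.35609, 0.346909)  len=1.2334
  (v0,v5,v1) [-++] → (-0.7056, 1.35609, 0.346909)–(-0.7056, 1.4886, 0)  len=0.3714
  (v0,v1,v7) [-++] → (-0.7056, 1.4886, 0)–(-0.7056, 1.35609, -0.346909)  len=0.3714
  (v0,v7,v10) [-+-] → (-0.7056, 1.35609, -0.346909)–(-0.7056, 0.483918, -1.21908)  len=1.2334
  (v5,v11,v4) [+-+] → (-0.7056, 0.483918, 1.21908)–(-0.7056, -0.483918, 1.21908)  len=0.9678
  (v10,v7,v6) [-++] → (-0.7056, 0.483918, -1.21908)–(-0.7056, -0.483918, -1.21908)  len=0.9678
  (v3,v4,v2) [++-] → (-0.7056, -1.35609, 0.346909)–(-0.7056, -1.4886, 0)  len=0.3714
  (v3,v2,v6) [+-+] → (-0.7056, -1.4886, 0)–(-0.7056, -1.35609, -0.346909)  len=0.3714
  (v2,v4,v11) [-+-] → (-0.7056, -1.35609, 0.346909)–(-0.7056, -0.483918, 1.21908)  len=1.2334
  (v6,v2,v10) [+--] → (-0.7056, -1.35609, -0.346909)–(-0.7056, -0.483918, -1.21908)  len=1.2334

Chained into 1 loop(s):
  loop 1: 10 segments, perimeter = 8.3548
Total perimeter = 8.355

loops=1 perimeter=8.355


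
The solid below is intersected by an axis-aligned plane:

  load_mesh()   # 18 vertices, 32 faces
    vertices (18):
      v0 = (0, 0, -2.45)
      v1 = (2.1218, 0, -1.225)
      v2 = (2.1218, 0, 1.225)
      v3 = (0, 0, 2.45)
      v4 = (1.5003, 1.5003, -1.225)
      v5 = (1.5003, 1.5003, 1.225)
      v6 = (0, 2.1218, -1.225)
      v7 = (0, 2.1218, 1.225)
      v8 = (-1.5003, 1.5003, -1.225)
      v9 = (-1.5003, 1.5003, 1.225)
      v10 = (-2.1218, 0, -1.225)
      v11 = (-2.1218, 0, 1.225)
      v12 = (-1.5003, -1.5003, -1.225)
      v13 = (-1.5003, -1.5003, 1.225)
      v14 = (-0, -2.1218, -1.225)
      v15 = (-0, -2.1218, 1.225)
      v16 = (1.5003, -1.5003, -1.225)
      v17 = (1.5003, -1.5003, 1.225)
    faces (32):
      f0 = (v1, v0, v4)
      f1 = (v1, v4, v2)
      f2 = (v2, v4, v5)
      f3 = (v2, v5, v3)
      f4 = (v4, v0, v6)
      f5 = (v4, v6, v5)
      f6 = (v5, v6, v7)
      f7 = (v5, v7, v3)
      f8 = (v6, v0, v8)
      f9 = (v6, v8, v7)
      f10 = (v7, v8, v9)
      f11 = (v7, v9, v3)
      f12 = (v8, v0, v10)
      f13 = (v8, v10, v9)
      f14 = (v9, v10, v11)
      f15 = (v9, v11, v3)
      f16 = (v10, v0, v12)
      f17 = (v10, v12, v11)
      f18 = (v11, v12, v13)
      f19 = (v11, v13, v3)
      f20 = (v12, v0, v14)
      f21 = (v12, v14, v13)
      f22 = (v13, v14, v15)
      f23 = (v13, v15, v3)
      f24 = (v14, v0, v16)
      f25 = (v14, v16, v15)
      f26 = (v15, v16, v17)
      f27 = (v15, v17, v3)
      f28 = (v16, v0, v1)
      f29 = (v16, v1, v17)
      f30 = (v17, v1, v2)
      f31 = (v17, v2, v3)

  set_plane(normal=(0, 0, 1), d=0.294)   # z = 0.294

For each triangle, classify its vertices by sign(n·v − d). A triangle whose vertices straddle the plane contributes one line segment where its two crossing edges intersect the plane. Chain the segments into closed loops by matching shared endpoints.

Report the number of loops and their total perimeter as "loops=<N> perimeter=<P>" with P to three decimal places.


loops=1 perimeter=12.991

Straddling triangles (16 of 32):
  (v1,v4,v2) [--+] → (1.88563, 0.570114, 0.294)–(2.1218, 0, 0.294)  len=0.6171
  (v2,v4,v5) [+-+] → (1.88563, 0.570114, 0.294)–(1.5003, 1.5003, 0.294)  len=1.0068
  (v4,v6,v5) [--+] → (0.930186, 1.73647, 0.294)–(1.5003, 1.5003, 0.294)  len=0.6171
  (v5,v6,v7) [+-+] → (0.930186, 1.73647, 0.294)–(0, 2.1218, 0.294)  len=1.0068
  (v6,v8,v7) [--+] → (-0.570114, 1.88563, 0.294)–(0, 2.1218, 0.294)  len=0.6171
  (v7,v8,v9) [+-+] → (-0.570114, 1.88563, 0.294)–(-1.5003, 1.5003, 0.294)  len=1.0068
  (v8,v10,v9) [--+] → (-1.73647, 0.930186, 0.294)–(-1.5003, 1.5003, 0.294)  len=0.6171
  (v9,v10,v11) [+-+] → (-1.73647, 0.930186, 0.294)–(-2.1218, 0, 0.294)  len=1.0068
  (v10,v12,v11) [--+] → (-1.88563, -0.570114, 0.294)–(-2.1218, 0, 0.294)  len=0.6171
  (v11,v12,v13) [+-+] → (-1.88563, -0.570114, 0.294)–(-1.5003, -1.5003, 0.294)  len=1.0068
  (v12,v14,v13) [--+] → (-0.930186, -1.73647, 0.294)–(-1.5003, -1.5003, 0.294)  len=0.6171
  (v13,v14,v15) [+-+] → (-0.930186, -1.73647, 0.294)–(0, -2.1218, 0.294)  len=1.0068
  (v14,v16,v15) [--+] → (0.570114, -1.88563, 0.294)–(0, -2.1218, 0.294)  len=0.6171
  (v15,v16,v17) [+-+] → (0.570114, -1.88563, 0.294)–(1.5003, -1.5003, 0.294)  len=1.0068
  (v16,v1,v17) [--+] → (1.73647, -0.930186, 0.294)–(1.5003, -1.5003, 0.294)  len=0.6171
  (v17,v1,v2) [+-+] → (1.73647, -0.930186, 0.294)–(2.1218, 0, 0.294)  len=1.0068

Chained into 1 loop(s):
  loop 1: 16 segments, perimeter = 12.9915
Total perimeter = 12.991


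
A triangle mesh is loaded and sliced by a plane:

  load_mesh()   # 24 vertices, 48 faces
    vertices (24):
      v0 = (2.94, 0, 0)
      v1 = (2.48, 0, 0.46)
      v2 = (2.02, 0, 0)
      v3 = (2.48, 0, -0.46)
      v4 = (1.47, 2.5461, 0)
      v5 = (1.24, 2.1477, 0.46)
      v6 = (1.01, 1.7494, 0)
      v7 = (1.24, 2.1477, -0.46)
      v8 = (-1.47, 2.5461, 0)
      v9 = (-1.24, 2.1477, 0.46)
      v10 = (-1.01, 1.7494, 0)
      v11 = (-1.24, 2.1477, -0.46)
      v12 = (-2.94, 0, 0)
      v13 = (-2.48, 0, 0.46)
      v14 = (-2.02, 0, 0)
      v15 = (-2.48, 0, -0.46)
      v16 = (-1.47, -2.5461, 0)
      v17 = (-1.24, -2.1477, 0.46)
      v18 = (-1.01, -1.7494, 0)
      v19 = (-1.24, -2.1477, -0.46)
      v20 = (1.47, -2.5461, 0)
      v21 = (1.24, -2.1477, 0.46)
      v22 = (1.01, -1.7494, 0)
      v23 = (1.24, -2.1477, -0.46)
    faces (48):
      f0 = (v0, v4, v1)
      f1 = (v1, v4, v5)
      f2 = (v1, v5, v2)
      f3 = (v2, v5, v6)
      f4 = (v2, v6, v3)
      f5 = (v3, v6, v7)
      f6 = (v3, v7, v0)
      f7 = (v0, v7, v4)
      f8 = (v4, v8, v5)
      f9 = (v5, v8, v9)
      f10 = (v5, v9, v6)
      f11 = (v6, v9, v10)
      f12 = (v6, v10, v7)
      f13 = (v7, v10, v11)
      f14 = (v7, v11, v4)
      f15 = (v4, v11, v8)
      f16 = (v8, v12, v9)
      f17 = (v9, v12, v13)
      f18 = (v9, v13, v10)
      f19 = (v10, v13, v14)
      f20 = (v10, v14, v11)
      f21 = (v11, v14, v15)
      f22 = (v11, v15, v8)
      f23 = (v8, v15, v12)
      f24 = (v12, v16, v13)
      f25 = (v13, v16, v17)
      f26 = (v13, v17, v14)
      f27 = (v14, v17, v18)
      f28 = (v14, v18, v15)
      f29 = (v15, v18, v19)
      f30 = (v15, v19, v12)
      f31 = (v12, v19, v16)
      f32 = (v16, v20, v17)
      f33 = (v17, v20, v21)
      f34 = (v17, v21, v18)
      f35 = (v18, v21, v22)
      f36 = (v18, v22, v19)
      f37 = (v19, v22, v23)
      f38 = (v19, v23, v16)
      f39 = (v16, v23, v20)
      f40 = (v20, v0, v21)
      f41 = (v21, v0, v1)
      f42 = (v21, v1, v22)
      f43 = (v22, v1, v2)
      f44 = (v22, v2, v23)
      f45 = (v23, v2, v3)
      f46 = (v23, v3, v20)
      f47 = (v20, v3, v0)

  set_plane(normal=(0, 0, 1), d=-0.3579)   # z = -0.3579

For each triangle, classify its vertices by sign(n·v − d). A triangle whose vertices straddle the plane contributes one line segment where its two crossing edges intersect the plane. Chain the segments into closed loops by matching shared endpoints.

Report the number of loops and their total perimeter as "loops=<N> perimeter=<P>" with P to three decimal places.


loops=2 perimeter=29.760

Straddling triangles (24 of 48):
  (v2,v6,v3) [++-] → (2.15372, 0.388291, -0.3579)–(2.3779, 0, -0.3579)  len=0.4484
  (v3,v6,v7) [-+-] → (2.15372, 0.388291, -0.3579)–(1.18895, 2.05929, -0.3579)  len=1.9295
  (v3,v7,v0) [--+] → (1.61733, 1.671, -0.3579)–(2.5821, 0, -0.3579)  len=1.9295
  (v0,v7,v4) [+-+] → (1.61733, 1.671, -0.3579)–(1.29105, 2.23613, -0.3579)  len=0.6525
  (v6,v10,v7) [++-] → (0.740598, 2.05929, -0.3579)–(1.18895, 2.05929, -0.3579)  len=0.4484
  (v7,v10,v11) [-+-] → (0.740598, 2.05929, -0.3579)–(-1.18895, 2.05929, -0.3579)  len=1.9295
  (v7,v11,v4) [--+] → (-0.638498, 2.23613, -0.3579)–(1.29105, 2.23613, -0.3579)  len=1.9295
  (v4,v11,v8) [+-+] → (-0.638498, 2.23613, -0.3579)–(-1.29105, 2.23613, -0.3579)  len=0.6526
  (v10,v14,v11) [++-] → (-1.41313, 1.671, -0.3579)–(-1.18895, 2.05929, -0.3579)  len=0.4484
  (v11,v14,v15) [-+-] → (-1.41313, 1.671, -0.3579)–(-2.3779, 0, -0.3579)  len=1.9295
  (v11,v15,v8) [--+] → (-2.25582, 0.565124, -0.3579)–(-1.29105, 2.23613, -0.3579)  len=1.9295
  (v8,v15,v12) [+-+] → (-2.25582, 0.565124, -0.3579)–(-2.5821, 0, -0.3579)  len=0.6525
  (v14,v18,v15) [++-] → (-2.15372, -0.388291, -0.3579)–(-2.3779, 0, -0.3579)  len=0.4484
  (v15,v18,v19) [-+-] → (-2.15372, -0.388291, -0.3579)–(-1.18895, -2.05929, -0.3579)  len=1.9295
  (v15,v19,v12) [--+] → (-1.61733, -1.671, -0.3579)–(-2.5821, 0, -0.3579)  len=1.9295
  (v12,v19,v16) [+-+] → (-1.61733, -1.671, -0.3579)–(-1.29105, -2.23613, -0.3579)  len=0.6525
  (v18,v22,v19) [++-] → (-0.740598, -2.05929, -0.3579)–(-1.18895, -2.05929, -0.3579)  len=0.4484
  (v19,v22,v23) [-+-] → (-0.740598, -2.05929, -0.3579)–(1.18895, -2.05929, -0.3579)  len=1.9295
  (v19,v23,v16) [--+] → (0.638498, -2.23613, -0.3579)–(-1.29105, -2.23613, -0.3579)  len=1.9295
  (v16,v23,v20) [+-+] → (0.638498, -2.23613, -0.3579)–(1.29105, -2.23613, -0.3579)  len=0.6526
  (v22,v2,v23) [++-] → (1.41313, -1.671, -0.3579)–(1.18895, -2.05929, -0.3579)  len=0.4484
  (v23,v2,v3) [-+-] → (1.41313, -1.671, -0.3579)–(2.3779, 0, -0.3579)  len=1.9295
  (v23,v3,v20) [--+] → (2.25582, -0.565124, -0.3579)–(1.29105, -2.23613, -0.3579)  len=1.9295
  (v20,v3,v0) [+-+] → (2.25582, -0.565124, -0.3579)–(2.5821, 0, -0.3579)  len=0.6525

Chained into 2 loop(s):
  loop 1: 12 segments, perimeter = 14.2673
  loop 2: 12 segments, perimeter = 15.4925
Total perimeter = 29.760


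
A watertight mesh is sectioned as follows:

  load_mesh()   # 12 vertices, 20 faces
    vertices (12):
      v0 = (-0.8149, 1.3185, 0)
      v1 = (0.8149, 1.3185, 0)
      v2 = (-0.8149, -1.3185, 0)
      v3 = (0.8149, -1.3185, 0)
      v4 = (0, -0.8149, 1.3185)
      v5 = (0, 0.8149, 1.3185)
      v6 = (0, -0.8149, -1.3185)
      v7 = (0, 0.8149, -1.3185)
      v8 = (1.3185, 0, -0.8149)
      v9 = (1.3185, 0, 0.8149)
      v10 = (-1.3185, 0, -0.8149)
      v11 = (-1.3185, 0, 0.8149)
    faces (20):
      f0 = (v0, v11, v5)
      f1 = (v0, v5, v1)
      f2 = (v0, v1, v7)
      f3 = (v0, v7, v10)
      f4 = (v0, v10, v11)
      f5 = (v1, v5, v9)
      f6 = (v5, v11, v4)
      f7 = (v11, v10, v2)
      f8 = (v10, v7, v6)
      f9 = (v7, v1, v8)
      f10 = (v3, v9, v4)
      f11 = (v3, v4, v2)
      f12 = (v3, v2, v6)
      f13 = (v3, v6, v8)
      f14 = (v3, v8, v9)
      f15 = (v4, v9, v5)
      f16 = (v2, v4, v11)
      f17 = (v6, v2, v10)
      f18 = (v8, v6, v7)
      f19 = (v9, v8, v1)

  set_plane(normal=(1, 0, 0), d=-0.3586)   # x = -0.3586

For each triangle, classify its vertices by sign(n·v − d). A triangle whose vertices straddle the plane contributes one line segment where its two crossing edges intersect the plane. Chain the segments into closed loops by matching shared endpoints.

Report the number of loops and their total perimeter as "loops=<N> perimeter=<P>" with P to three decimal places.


loops=1 perimeter=8.042

Straddling triangles (10 of 20):
  (v0,v11,v5) [--+] → (-0.3586, 0.593267, 1.18153)–(-0.3586, 1.03651, 0.738289)  len=0.6268
  (v0,v5,v1) [-++] → (-0.3586, 1.03651, 0.738289)–(-0.3586, 1.3185, 0)  len=0.7903
  (v0,v1,v7) [-++] → (-0.3586, 1.3185, 0)–(-0.3586, 1.03651, -0.738289)  len=0.7903
  (v0,v7,v10) [-+-] → (-0.3586, 1.03651, -0.738289)–(-0.3586, 0.593267, -1.18153)  len=0.6268
  (v5,v11,v4) [+-+] → (-0.3586, 0.593267, 1.18153)–(-0.3586, -0.593267, 1.18153)  len=1.1865
  (v10,v7,v6) [-++] → (-0.3586, 0.593267, -1.18153)–(-0.3586, -0.593267, -1.18153)  len=1.1865
  (v3,v4,v2) [++-] → (-0.3586, -1.03651, 0.738289)–(-0.3586, -1.3185, 0)  len=0.7903
  (v3,v2,v6) [+-+] → (-0.3586, -1.3185, 0)–(-0.3586, -1.03651, -0.738289)  len=0.7903
  (v2,v4,v11) [-+-] → (-0.3586, -1.03651, 0.738289)–(-0.3586, -0.593267, 1.18153)  len=0.6268
  (v6,v2,v10) [+--] → (-0.3586, -1.03651, -0.738289)–(-0.3586, -0.593267, -1.18153)  len=0.6268

Chained into 1 loop(s):
  loop 1: 10 segments, perimeter = 8.0417
Total perimeter = 8.042


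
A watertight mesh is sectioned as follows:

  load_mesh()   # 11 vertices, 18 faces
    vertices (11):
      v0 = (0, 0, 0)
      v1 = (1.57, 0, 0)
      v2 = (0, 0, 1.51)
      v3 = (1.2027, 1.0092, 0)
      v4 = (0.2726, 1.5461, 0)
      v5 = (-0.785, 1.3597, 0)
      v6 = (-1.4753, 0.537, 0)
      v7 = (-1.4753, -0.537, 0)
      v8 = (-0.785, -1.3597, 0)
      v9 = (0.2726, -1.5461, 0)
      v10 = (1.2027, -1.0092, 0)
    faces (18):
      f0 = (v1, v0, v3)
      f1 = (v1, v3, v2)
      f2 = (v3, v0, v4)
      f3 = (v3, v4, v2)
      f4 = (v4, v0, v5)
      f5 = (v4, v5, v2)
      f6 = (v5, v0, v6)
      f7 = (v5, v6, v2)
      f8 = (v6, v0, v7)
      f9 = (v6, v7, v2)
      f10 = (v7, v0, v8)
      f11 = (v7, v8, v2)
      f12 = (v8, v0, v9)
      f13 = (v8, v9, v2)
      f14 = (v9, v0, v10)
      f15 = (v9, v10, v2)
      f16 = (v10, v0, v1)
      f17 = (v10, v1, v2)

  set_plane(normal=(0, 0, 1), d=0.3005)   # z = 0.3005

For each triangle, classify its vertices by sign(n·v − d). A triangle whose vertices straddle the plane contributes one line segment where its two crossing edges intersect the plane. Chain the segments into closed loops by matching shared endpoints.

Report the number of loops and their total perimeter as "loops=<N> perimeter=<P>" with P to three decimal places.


Straddling triangles (9 of 18):
  (v1,v3,v2) [--+] → (0.963355, 0.808363, 0.3005)–(1.25756, 0, 0.3005)  len=0.8602
  (v3,v4,v2) [--+] → (0.218351, 1.23842, 0.3005)–(0.963355, 0.808363, 0.3005)  len=0.8602
  (v4,v5,v2) [--+] → (-0.62878, 1.08911, 0.3005)–(0.218351, 1.23842, 0.3005)  len=0.8602
  (v5,v6,v2) [--+] → (-1.18171, 0.430133, 0.3005)–(-0.62878, 1.08911, 0.3005)  len=0.8602
  (v6,v7,v2) [--+] → (-1.18171, -0.430133, 0.3005)–(-1.18171, 0.430133, 0.3005)  len=0.8603
  (v7,v8,v2) [--+] → (-0.62878, -1.08911, 0.3005)–(-1.18171, -0.430133, 0.3005)  len=0.8602
  (v8,v9,v2) [--+] → (0.218351, -1.23842, 0.3005)–(-0.62878, -1.08911, 0.3005)  len=0.8602
  (v9,v10,v2) [--+] → (0.963355, -0.808363, 0.3005)–(0.218351, -1.23842, 0.3005)  len=0.8602
  (v10,v1,v2) [--+] → (1.25756, 0, 0.3005)–(0.963355, -0.808363, 0.3005)  len=0.8602

Chained into 1 loop(s):
  loop 1: 9 segments, perimeter = 7.7420
Total perimeter = 7.742

loops=1 perimeter=7.742


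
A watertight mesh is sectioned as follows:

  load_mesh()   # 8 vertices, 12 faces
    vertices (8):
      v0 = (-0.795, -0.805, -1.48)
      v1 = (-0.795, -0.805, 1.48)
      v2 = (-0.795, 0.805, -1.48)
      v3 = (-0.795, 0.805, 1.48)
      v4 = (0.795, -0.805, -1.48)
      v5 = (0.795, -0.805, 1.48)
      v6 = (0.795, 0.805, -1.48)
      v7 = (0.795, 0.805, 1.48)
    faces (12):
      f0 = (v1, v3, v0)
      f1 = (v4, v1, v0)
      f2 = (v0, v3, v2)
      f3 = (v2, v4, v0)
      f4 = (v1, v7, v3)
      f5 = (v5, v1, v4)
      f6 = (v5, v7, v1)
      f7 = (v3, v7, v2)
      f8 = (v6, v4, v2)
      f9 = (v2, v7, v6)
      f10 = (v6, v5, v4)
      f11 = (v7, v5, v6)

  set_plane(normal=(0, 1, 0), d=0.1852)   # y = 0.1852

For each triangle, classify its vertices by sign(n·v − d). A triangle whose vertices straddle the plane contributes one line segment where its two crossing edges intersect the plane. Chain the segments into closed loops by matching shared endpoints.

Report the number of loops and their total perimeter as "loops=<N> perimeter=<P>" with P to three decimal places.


loops=1 perimeter=9.100

Straddling triangles (8 of 12):
  (v1,v3,v0) [-+-] → (-0.795, 0.1852, 1.48)–(-0.795, 0.1852, 0.340492)  len=1.1395
  (v0,v3,v2) [-++] → (-0.795, 0.1852, 0.340492)–(-0.795, 0.1852, -1.48)  len=1.8205
  (v2,v4,v0) [+--] → (-0.182899, 0.1852, -1.48)–(-0.795, 0.1852, -1.48)  len=0.6121
  (v1,v7,v3) [-++] → (0.182899, 0.1852, 1.48)–(-0.795, 0.1852, 1.48)  len=0.9779
  (v5,v7,v1) [-+-] → (0.795, 0.1852, 1.48)–(0.182899, 0.1852, 1.48)  len=0.6121
  (v6,v4,v2) [+-+] → (0.795, 0.1852, -1.48)–(-0.182899, 0.1852, -1.48)  len=0.9779
  (v6,v5,v4) [+--] → (0.795, 0.1852, -0.340492)–(0.795, 0.1852, -1.48)  len=1.1395
  (v7,v5,v6) [+-+] → (0.795, 0.1852, 1.48)–(0.795, 0.1852, -0.340492)  len=1.8205

Chained into 1 loop(s):
  loop 1: 8 segments, perimeter = 9.1000
Total perimeter = 9.100


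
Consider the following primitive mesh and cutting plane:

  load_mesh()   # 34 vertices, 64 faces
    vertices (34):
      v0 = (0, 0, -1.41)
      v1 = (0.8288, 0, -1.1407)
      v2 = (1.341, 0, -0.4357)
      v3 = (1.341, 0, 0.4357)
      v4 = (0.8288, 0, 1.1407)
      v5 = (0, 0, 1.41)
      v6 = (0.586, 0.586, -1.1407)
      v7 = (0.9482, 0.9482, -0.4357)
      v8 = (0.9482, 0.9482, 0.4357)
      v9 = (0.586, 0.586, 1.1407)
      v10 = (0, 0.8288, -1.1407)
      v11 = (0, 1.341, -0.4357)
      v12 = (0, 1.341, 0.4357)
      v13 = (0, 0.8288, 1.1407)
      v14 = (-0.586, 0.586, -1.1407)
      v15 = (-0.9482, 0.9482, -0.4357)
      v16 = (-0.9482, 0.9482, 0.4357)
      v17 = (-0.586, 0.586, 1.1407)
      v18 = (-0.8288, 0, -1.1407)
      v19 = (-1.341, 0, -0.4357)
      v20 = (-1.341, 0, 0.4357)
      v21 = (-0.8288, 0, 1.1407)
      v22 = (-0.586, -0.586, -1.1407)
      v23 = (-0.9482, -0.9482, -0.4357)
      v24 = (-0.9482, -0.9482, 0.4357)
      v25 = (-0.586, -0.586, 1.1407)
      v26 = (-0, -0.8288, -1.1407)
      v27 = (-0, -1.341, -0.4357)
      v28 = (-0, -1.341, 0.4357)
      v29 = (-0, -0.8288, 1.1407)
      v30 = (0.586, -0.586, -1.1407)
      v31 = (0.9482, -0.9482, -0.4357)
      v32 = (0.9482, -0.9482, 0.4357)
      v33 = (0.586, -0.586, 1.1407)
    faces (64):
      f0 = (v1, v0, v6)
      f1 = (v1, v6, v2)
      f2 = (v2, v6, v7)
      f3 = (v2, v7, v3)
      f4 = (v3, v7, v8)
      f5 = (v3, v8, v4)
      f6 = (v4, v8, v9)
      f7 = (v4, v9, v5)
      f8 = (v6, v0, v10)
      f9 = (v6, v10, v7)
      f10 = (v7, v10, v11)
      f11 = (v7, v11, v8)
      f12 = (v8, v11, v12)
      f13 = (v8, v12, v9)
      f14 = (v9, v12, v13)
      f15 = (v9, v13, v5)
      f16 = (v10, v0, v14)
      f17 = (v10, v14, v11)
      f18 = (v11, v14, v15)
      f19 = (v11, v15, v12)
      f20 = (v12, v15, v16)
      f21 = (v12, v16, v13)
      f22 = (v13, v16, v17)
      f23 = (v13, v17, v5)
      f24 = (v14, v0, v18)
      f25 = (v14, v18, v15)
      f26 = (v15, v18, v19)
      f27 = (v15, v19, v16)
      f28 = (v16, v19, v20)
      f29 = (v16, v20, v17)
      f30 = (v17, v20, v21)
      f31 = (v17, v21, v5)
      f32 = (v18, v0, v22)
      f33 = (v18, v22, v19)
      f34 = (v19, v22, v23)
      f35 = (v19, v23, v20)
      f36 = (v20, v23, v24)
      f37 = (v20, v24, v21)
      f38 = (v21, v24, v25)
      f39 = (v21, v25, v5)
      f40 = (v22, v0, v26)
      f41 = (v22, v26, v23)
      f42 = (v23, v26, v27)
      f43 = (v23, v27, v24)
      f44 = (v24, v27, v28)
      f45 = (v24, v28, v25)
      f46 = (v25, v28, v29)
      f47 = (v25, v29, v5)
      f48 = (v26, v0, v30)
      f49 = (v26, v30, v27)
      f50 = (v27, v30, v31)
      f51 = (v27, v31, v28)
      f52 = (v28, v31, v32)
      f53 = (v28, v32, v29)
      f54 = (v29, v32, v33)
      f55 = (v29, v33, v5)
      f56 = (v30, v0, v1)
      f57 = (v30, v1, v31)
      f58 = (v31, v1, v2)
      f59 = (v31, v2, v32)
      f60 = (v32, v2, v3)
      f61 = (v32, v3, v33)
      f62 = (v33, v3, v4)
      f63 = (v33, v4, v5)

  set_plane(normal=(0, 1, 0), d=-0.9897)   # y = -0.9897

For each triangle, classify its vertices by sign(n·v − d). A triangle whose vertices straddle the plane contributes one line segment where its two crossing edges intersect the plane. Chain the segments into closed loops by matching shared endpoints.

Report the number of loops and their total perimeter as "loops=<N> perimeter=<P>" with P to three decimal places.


loops=1 perimeter=5.648

Straddling triangles (10 of 64):
  (v23,v26,v27) [++-] → (0, -0.9897, -0.919235)–(-0.848021, -0.9897, -0.4357)  len=0.9762
  (v23,v27,v24) [+-+] → (-0.848021, -0.9897, -0.4357)–(-0.848021, -0.9897, 0.343635)  len=0.7793
  (v24,v27,v28) [+--] → (-0.848021, -0.9897, 0.343635)–(-0.848021, -0.9897, 0.4357)  len=0.0921
  (v24,v28,v25) [+-+] → (-0.848021, -0.9897, 0.4357)–(-0.272665, -0.9897, 0.763735)  len=0.6623
  (v25,v28,v29) [+-+] → (-0.272665, -0.9897, 0.763735)–(0, -0.9897, 0.919235)  len=0.3139
  (v26,v30,v27) [++-] → (0.272665, -0.9897, -0.763735)–(0, -0.9897, -0.919235)  len=0.3139
  (v27,v30,v31) [-++] → (0.272665, -0.9897, -0.763735)–(0.848021, -0.9897, -0.4357)  len=0.6623
  (v27,v31,v28) [-+-] → (0.848021, -0.9897, -0.4357)–(0.848021, -0.9897, -0.343635)  len=0.0921
  (v28,v31,v32) [-++] → (0.848021, -0.9897, -0.343635)–(0.848021, -0.9897, 0.4357)  len=0.7793
  (v28,v32,v29) [-++] → (0.848021, -0.9897, 0.4357)–(0, -0.9897, 0.919235)  len=0.9762

Chained into 1 loop(s):
  loop 1: 10 segments, perimeter = 5.6476
Total perimeter = 5.648
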